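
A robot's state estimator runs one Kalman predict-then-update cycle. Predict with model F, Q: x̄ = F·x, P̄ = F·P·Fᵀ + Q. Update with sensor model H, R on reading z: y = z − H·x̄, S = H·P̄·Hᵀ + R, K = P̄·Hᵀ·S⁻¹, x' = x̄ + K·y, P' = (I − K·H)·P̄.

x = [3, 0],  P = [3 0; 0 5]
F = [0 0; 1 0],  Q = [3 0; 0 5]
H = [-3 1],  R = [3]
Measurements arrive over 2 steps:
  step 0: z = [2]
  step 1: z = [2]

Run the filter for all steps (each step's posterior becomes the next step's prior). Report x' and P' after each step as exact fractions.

step 0: x' = [9/38, 53/19], P' = [33/38 36/19; 36/19 120/19]
step 1: x' = [-603/1363, 716/1363], P' = [1011/1363 2007/1363; 2007/1363 6690/1363]

step 0: x̄ = F·x = [0, 3]
step 0: P̄ = F·P·Fᵀ + Q = [3 0; 0 8]
step 0: y = z − H·x̄ = [-1]
step 0: S = H·P̄·Hᵀ + R = [38]
step 0: K = P̄·Hᵀ·S⁻¹ = [-9/38; 4/19]
step 0: x' = x̄ + K·y = [9/38, 53/19]
step 0: P' = (I − K·H)·P̄ = [33/38 36/19; 36/19 120/19]
step 1: x̄ = F·x = [0, 9/38]
step 1: P̄ = F·P·Fᵀ + Q = [3 0; 0 223/38]
step 1: y = z − H·x̄ = [67/38]
step 1: S = H·P̄·Hᵀ + R = [1363/38]
step 1: K = P̄·Hᵀ·S⁻¹ = [-342/1363; 223/1363]
step 1: x' = x̄ + K·y = [-603/1363, 716/1363]
step 1: P' = (I − K·H)·P̄ = [1011/1363 2007/1363; 2007/1363 6690/1363]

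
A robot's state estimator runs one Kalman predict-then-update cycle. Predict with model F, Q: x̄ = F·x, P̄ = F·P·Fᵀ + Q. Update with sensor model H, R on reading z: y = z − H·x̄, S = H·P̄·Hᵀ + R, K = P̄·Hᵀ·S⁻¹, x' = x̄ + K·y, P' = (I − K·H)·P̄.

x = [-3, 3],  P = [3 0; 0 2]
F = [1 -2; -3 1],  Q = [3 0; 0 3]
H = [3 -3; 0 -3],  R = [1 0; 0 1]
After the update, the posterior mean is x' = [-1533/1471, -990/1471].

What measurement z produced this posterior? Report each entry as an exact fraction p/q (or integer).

x̄ = F·x = [-9, 12]
P̄ = F·P·Fᵀ + Q = [14 -13; -13 32]
S = H·P̄·Hᵀ + R = [649 405; 405 289]
K = P̄·Hᵀ·S⁻¹ = [3807/11768 -3747/11768; -135/23536 -7629/23536]
x' − x̄ = [11706/1471, -18642/1471] = K·y
y = (KᵀK)⁻¹·Kᵀ·(x' − x̄) = [62, 38]
z = y + H·x̄ = [62, 38] + [-63, -36] = [-1, 2]

z = [-1, 2]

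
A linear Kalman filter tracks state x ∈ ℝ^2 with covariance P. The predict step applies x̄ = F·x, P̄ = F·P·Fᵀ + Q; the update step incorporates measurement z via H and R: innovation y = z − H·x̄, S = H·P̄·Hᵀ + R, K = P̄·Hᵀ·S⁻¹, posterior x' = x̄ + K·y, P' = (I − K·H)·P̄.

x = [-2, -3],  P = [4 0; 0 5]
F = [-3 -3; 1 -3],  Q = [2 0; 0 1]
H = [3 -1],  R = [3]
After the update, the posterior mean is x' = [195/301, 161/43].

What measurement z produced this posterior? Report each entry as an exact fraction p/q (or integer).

x̄ = F·x = [15, 7]
P̄ = F·P·Fᵀ + Q = [83 33; 33 50]
S = H·P̄·Hᵀ + R = [602]
K = P̄·Hᵀ·S⁻¹ = [108/301; 7/86]
x' − x̄ = [-4320/301, -140/43] = K·y
y = (KᵀK)⁻¹·Kᵀ·(x' − x̄) = [-40]
z = y + H·x̄ = [-40] + [38] = [-2]

z = [-2]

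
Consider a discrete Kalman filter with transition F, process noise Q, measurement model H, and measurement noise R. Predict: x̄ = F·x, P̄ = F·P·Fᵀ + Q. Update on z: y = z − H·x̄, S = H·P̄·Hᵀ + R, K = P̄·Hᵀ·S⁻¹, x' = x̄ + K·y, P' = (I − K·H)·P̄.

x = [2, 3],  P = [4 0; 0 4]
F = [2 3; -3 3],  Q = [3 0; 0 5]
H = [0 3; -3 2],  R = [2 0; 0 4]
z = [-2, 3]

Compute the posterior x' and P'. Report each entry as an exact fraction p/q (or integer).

x̄ = F·x = [13, 3]
P̄ = F·P·Fᵀ + Q = [55 12; 12 77]
y = z − H·x̄ = [-11, 36]
S = H·P̄·Hᵀ + R = [695 354; 354 663]
K = P̄·Hᵀ·S⁻¹ = [24594/111823 -36913/111823; 37127/111823 236/335469]
x' = x̄ + K·y = [-145703/111823, -70096/111823]
P' = (I − K·H)·P̄ = [60148/111823 16396/111823; 16396/111823 74254/335469]

x' = [-145703/111823, -70096/111823]
P' = [60148/111823 16396/111823; 16396/111823 74254/335469]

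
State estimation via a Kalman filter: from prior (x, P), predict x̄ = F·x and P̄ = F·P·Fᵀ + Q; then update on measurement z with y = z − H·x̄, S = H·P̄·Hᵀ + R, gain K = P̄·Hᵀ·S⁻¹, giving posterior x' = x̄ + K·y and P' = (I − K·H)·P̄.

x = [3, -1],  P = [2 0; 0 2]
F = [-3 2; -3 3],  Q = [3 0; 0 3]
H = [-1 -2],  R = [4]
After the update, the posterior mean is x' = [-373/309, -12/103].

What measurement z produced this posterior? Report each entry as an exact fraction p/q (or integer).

x̄ = F·x = [-11, -12]
P̄ = F·P·Fᵀ + Q = [29 30; 30 39]
S = H·P̄·Hᵀ + R = [309]
K = P̄·Hᵀ·S⁻¹ = [-89/309; -36/103]
x' − x̄ = [3026/309, 1224/103] = K·y
y = (KᵀK)⁻¹·Kᵀ·(x' − x̄) = [-34]
z = y + H·x̄ = [-34] + [35] = [1]

z = [1]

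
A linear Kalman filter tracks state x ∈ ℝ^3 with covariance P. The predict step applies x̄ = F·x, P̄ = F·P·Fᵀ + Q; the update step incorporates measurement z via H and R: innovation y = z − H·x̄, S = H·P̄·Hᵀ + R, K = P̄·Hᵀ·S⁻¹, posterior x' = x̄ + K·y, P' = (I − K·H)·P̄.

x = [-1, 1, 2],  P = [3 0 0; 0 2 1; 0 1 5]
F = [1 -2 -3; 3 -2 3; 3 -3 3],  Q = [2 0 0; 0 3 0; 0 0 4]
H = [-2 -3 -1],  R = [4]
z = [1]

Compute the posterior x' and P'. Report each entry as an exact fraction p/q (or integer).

x̄ = F·x = [-9, 1, 0]
P̄ = F·P·Fᵀ + Q = [70 -28 -21; -28 71 69; -21 69 76]
y = z − H·x̄ = [-14]
S = H·P̄·Hᵀ + R = [993]
K = P̄·Hᵀ·S⁻¹ = [-35/993; -226/993; -241/993]
x' = x̄ + K·y = [-8447/993, 4157/993, 3374/993]
P' = (I − K·H)·P̄ = [68285/993 -35714/993 -29288/993; -35714/993 19427/993 14051/993; -29288/993 14051/993 17387/993]

x' = [-8447/993, 4157/993, 3374/993]
P' = [68285/993 -35714/993 -29288/993; -35714/993 19427/993 14051/993; -29288/993 14051/993 17387/993]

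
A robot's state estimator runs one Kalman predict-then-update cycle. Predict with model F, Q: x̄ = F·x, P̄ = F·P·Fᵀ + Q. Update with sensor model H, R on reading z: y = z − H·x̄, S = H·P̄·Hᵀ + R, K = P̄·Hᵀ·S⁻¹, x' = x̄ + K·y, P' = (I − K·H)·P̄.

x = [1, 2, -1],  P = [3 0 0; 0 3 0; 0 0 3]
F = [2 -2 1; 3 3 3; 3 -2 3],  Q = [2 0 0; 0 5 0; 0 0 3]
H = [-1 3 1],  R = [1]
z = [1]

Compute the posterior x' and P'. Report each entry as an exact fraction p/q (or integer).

x̄ = F·x = [-3, 6, -4]
P̄ = F·P·Fᵀ + Q = [29 9 39; 9 86 36; 39 36 69]
y = z − H·x̄ = [-16]
S = H·P̄·Hᵀ + R = [957]
K = P̄·Hᵀ·S⁻¹ = [37/957; 95/319; 46/319]
x' = x̄ + K·y = [-3463/957, 394/319, -2012/319]
P' = (I − K·H)·P̄ = [26384/957 -644/319 10739/319; -644/319 359/319 -1626/319; 10739/319 -1626/319 15663/319]

x' = [-3463/957, 394/319, -2012/319]
P' = [26384/957 -644/319 10739/319; -644/319 359/319 -1626/319; 10739/319 -1626/319 15663/319]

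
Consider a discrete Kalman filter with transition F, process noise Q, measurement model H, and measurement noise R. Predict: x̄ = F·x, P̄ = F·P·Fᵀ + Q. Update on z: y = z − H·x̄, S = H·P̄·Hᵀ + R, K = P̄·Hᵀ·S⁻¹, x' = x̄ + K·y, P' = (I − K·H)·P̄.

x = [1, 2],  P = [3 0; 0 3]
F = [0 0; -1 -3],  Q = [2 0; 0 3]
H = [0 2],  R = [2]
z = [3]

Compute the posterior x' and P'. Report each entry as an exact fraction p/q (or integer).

x' = [0, 92/67]
P' = [2 0; 0 33/67]

x̄ = F·x = [0, -7]
P̄ = F·P·Fᵀ + Q = [2 0; 0 33]
y = z − H·x̄ = [17]
S = H·P̄·Hᵀ + R = [134]
K = P̄·Hᵀ·S⁻¹ = [0; 33/67]
x' = x̄ + K·y = [0, 92/67]
P' = (I − K·H)·P̄ = [2 0; 0 33/67]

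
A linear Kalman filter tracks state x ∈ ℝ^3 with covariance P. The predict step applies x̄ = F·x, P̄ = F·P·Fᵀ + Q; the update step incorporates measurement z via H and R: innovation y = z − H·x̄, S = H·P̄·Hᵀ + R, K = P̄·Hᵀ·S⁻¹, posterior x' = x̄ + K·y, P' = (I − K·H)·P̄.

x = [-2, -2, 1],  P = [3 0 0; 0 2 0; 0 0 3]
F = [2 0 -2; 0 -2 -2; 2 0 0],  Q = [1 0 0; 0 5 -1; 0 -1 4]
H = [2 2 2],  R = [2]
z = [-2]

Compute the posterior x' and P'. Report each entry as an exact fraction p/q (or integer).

x̄ = F·x = [-6, 2, -4]
P̄ = F·P·Fᵀ + Q = [25 12 12; 12 25 -1; 12 -1 16]
y = z − H·x̄ = [14]
S = H·P̄·Hᵀ + R = [450]
K = P̄·Hᵀ·S⁻¹ = [49/225; 4/25; 3/25]
x' = x̄ + K·y = [-664/225, 106/25, -58/25]
P' = (I − K·H)·P̄ = [823/225 -92/25 6/25; -92/25 337/25 -241/25; 6/25 -241/25 238/25]

x' = [-664/225, 106/25, -58/25]
P' = [823/225 -92/25 6/25; -92/25 337/25 -241/25; 6/25 -241/25 238/25]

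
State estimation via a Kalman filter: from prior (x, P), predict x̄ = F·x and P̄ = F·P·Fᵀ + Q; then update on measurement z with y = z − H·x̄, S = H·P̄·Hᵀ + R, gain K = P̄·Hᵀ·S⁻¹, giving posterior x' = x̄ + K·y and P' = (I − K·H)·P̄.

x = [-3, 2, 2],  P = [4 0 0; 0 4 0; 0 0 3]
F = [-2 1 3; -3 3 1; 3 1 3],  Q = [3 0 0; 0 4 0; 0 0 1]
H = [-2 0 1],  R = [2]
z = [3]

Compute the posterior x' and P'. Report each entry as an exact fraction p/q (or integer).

x' = [206/121, 377/121, 743/121]
P' = [3451/242 1125/242 3358/121; 1125/242 8093/242 1020/121; 3358/121 1020/121 6770/121]

x̄ = F·x = [14, 17, -1]
P̄ = F·P·Fᵀ + Q = [50 45 7; 45 79 -15; 7 -15 68]
y = z − H·x̄ = [32]
S = H·P̄·Hᵀ + R = [242]
K = P̄·Hᵀ·S⁻¹ = [-93/242; -105/242; 27/121]
x' = x̄ + K·y = [206/121, 377/121, 743/121]
P' = (I − K·H)·P̄ = [3451/242 1125/242 3358/121; 1125/242 8093/242 1020/121; 3358/121 1020/121 6770/121]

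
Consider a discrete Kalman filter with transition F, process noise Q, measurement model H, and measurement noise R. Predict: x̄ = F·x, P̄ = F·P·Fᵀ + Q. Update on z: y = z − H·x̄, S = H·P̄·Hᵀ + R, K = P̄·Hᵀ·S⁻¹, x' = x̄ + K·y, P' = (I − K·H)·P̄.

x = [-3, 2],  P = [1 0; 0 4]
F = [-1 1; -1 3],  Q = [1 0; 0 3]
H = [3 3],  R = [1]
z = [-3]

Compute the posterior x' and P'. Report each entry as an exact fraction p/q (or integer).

x̄ = F·x = [5, 9]
P̄ = F·P·Fᵀ + Q = [6 13; 13 40]
y = z − H·x̄ = [-45]
S = H·P̄·Hᵀ + R = [649]
K = P̄·Hᵀ·S⁻¹ = [57/649; 159/649]
x' = x̄ + K·y = [680/649, -1314/649]
P' = (I − K·H)·P̄ = [645/649 -626/649; -626/649 679/649]

x' = [680/649, -1314/649]
P' = [645/649 -626/649; -626/649 679/649]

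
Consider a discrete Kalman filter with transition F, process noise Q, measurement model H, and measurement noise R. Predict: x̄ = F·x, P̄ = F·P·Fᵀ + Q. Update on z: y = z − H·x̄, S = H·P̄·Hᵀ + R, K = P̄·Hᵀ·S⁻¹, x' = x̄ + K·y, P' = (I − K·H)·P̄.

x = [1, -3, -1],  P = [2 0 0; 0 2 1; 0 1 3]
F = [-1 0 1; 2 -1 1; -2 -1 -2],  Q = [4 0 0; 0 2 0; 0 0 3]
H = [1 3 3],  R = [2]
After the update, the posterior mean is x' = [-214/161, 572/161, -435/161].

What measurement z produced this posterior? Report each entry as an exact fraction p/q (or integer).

z = [1]

x̄ = F·x = [-2, 4, 3]
P̄ = F·P·Fᵀ + Q = [9 -2 -3; -2 13 -11; -3 -11 29]
S = H·P̄·Hᵀ + R = [161]
K = P̄·Hᵀ·S⁻¹ = [-6/161; 4/161; 51/161]
x' − x̄ = [108/161, -72/161, -918/161] = K·y
y = (KᵀK)⁻¹·Kᵀ·(x' − x̄) = [-18]
z = y + H·x̄ = [-18] + [19] = [1]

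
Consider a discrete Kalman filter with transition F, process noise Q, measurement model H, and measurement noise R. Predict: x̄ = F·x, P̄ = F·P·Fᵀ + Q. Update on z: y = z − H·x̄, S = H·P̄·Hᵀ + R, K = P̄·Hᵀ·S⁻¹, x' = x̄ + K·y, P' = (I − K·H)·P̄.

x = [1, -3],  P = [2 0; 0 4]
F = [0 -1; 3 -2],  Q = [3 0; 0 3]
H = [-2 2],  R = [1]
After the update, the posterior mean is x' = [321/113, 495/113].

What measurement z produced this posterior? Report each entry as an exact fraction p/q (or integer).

x̄ = F·x = [3, 9]
P̄ = F·P·Fᵀ + Q = [7 8; 8 37]
S = H·P̄·Hᵀ + R = [113]
K = P̄·Hᵀ·S⁻¹ = [2/113; 58/113]
x' − x̄ = [-18/113, -522/113] = K·y
y = (KᵀK)⁻¹·Kᵀ·(x' − x̄) = [-9]
z = y + H·x̄ = [-9] + [12] = [3]

z = [3]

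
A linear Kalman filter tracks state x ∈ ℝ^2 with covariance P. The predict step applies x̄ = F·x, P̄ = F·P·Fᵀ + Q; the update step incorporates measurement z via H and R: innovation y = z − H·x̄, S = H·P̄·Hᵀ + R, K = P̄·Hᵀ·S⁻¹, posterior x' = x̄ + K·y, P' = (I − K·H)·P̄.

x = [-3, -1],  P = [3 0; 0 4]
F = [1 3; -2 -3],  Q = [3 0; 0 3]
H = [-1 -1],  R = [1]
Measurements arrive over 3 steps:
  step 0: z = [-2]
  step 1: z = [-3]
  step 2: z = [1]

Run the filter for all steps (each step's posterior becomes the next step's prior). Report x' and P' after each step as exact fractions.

step 0: x̄ = F·x = [-6, 9]
step 0: P̄ = F·P·Fᵀ + Q = [42 -42; -42 51]
step 0: y = z − H·x̄ = [1]
step 0: S = H·P̄·Hᵀ + R = [10]
step 0: K = P̄·Hᵀ·S⁻¹ = [0; -9/10]
step 0: x' = x̄ + K·y = [-6, 81/10]
step 0: P' = (I − K·H)·P̄ = [42 -42; -42 429/10]
step 1: x̄ = F·x = [183/10, -123/10]
step 1: P̄ = F·P·Fᵀ + Q = [1791/10 -921/10; -921/10 531/10]
step 1: y = z − H·x̄ = [3]
step 1: S = H·P̄·Hᵀ + R = [49]
step 1: K = P̄·Hᵀ·S⁻¹ = [-87/49; 39/49]
step 1: x' = x̄ + K·y = [6357/490, -4857/490]
step 1: P' = (I − K·H)·P̄ = [12069/490 -11199/490; -11199/490 10809/490]
step 2: x̄ = F·x = [-4107/245, 1857/490]
step 2: P̄ = F·P·Fᵀ + Q = [21813/245 -10314/245; -10314/245 12639/490]
step 2: y = z − H·x̄ = [-5867/490]
step 2: S = H·P̄·Hᵀ + R = [15499/490]
step 2: K = P̄·Hᵀ·S⁻¹ = [-22998/15499; 7989/15499]
step 2: x' = x̄ + K·y = [15552/15499, -36918/15499]
step 2: P' = (I − K·H)·P̄ = [300513/15499 -277515/15499; -277515/15499 269526/15499]

step 0: x' = [-6, 81/10], P' = [42 -42; -42 429/10]
step 1: x' = [6357/490, -4857/490], P' = [12069/490 -11199/490; -11199/490 10809/490]
step 2: x' = [15552/15499, -36918/15499], P' = [300513/15499 -277515/15499; -277515/15499 269526/15499]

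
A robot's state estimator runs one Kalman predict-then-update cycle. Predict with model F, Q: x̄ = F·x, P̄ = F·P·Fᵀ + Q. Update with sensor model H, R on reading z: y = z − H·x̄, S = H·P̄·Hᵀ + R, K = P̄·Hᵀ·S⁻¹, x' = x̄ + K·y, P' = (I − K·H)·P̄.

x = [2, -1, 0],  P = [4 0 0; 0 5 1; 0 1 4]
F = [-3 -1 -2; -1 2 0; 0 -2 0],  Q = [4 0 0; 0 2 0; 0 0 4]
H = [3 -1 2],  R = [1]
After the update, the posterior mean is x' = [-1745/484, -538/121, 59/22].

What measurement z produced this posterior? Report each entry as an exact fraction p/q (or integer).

x̄ = F·x = [-5, -4, 2]
P̄ = F·P·Fᵀ + Q = [65 -2 14; -2 26 -20; 14 -20 24]
S = H·P̄·Hᵀ + R = [968]
K = P̄·Hᵀ·S⁻¹ = [225/968; -9/121; 5/44]
x' − x̄ = [675/484, -54/121, 15/22] = K·y
y = (KᵀK)⁻¹·Kᵀ·(x' − x̄) = [6]
z = y + H·x̄ = [6] + [-7] = [-1]

z = [-1]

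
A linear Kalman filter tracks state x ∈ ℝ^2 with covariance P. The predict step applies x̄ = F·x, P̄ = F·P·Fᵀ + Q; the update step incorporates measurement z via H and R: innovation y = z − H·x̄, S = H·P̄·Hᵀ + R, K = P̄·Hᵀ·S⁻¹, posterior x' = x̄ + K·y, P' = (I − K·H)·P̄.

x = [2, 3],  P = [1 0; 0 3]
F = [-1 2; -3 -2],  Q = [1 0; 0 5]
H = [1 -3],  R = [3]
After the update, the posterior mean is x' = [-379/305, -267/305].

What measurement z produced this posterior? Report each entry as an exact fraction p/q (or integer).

z = [1]

x̄ = F·x = [4, -12]
P̄ = F·P·Fᵀ + Q = [14 -9; -9 26]
S = H·P̄·Hᵀ + R = [305]
K = P̄·Hᵀ·S⁻¹ = [41/305; -87/305]
x' − x̄ = [-1599/305, 3393/305] = K·y
y = (KᵀK)⁻¹·Kᵀ·(x' − x̄) = [-39]
z = y + H·x̄ = [-39] + [40] = [1]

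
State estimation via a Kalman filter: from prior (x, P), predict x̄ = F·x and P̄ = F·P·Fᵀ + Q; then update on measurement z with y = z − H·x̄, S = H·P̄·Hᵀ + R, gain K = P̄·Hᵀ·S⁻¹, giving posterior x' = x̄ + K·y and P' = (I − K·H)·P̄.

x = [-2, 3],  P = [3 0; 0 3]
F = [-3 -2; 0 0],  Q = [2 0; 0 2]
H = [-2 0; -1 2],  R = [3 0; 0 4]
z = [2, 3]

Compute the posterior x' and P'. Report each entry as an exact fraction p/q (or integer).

x' = [-779/709, 1348/2127]
P' = [492/709 164/709; 164/709 1582/2127]

x̄ = F·x = [0, 0]
P̄ = F·P·Fᵀ + Q = [41 0; 0 2]
y = z − H·x̄ = [2, 3]
S = H·P̄·Hᵀ + R = [167 82; 82 53]
K = P̄·Hᵀ·S⁻¹ = [-328/709 -41/709; -328/2127 668/2127]
x' = x̄ + K·y = [-779/709, 1348/2127]
P' = (I − K·H)·P̄ = [492/709 164/709; 164/709 1582/2127]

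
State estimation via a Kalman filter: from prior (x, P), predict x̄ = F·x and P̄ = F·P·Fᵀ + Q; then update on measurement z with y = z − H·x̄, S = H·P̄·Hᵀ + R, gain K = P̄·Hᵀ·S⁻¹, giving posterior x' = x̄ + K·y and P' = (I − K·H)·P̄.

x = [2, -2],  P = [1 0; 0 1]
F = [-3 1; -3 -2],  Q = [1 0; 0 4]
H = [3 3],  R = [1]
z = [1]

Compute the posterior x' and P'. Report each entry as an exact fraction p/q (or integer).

x' = [-1358/379, 1474/379]
P' = [1253/379 -1235/379; -1235/379 1259/379]

x̄ = F·x = [-8, -2]
P̄ = F·P·Fᵀ + Q = [11 7; 7 17]
y = z − H·x̄ = [31]
S = H·P̄·Hᵀ + R = [379]
K = P̄·Hᵀ·S⁻¹ = [54/379; 72/379]
x' = x̄ + K·y = [-1358/379, 1474/379]
P' = (I − K·H)·P̄ = [1253/379 -1235/379; -1235/379 1259/379]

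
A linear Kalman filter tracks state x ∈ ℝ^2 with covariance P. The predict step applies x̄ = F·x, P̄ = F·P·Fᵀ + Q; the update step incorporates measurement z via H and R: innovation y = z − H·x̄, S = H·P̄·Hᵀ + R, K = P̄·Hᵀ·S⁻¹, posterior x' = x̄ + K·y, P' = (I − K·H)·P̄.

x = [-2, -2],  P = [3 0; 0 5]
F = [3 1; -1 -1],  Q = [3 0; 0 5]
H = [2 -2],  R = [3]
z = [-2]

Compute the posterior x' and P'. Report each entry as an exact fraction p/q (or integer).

x̄ = F·x = [-8, 4]
P̄ = F·P·Fᵀ + Q = [35 -14; -14 13]
y = z − H·x̄ = [22]
S = H·P̄·Hᵀ + R = [307]
K = P̄·Hᵀ·S⁻¹ = [98/307; -54/307]
x' = x̄ + K·y = [-300/307, 40/307]
P' = (I − K·H)·P̄ = [1141/307 994/307; 994/307 1075/307]

x' = [-300/307, 40/307]
P' = [1141/307 994/307; 994/307 1075/307]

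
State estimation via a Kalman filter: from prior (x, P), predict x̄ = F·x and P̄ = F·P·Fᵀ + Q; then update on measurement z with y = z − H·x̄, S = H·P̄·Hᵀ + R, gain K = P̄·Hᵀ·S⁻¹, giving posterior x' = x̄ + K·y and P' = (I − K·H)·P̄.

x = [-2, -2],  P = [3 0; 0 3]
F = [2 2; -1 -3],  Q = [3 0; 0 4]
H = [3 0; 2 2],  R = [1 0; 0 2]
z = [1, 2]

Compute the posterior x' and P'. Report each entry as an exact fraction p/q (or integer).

x̄ = F·x = [-8, 8]
P̄ = F·P·Fᵀ + Q = [27 -24; -24 34]
y = z − H·x̄ = [25, 2]
S = H·P̄·Hᵀ + R = [244 18; 18 54]
K = P̄·Hᵀ·S⁻¹ = [79/238 1/2142; -118/357 1544/3213]
x' = x̄ + K·y = [641/2142, 2242/3213]
P' = (I − K·H)·P̄ = [79/714 -118/1071; -118/1071 1898/3213]

x' = [641/2142, 2242/3213]
P' = [79/714 -118/1071; -118/1071 1898/3213]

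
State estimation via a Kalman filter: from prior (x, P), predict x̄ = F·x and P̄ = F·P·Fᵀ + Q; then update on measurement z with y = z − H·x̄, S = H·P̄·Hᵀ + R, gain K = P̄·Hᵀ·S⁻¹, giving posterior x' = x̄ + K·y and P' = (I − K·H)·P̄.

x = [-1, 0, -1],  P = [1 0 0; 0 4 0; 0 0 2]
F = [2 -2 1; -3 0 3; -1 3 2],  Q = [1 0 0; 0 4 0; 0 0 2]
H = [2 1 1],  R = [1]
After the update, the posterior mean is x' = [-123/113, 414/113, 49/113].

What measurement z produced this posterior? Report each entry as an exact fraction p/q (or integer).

z = [2]

x̄ = F·x = [-3, 0, -1]
P̄ = F·P·Fᵀ + Q = [23 0 -22; 0 31 15; -22 15 47]
S = H·P̄·Hᵀ + R = [113]
K = P̄·Hᵀ·S⁻¹ = [24/113; 46/113; 18/113]
x' − x̄ = [216/113, 414/113, 162/113] = K·y
y = (KᵀK)⁻¹·Kᵀ·(x' − x̄) = [9]
z = y + H·x̄ = [9] + [-7] = [2]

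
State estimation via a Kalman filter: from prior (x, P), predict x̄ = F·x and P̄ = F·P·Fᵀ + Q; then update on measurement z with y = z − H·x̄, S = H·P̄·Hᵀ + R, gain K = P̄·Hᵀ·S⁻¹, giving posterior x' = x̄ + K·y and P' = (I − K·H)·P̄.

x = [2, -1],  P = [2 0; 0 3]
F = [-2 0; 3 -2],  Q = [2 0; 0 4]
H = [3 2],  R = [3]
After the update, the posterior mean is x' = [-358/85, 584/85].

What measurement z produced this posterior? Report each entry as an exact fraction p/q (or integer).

z = [1]

x̄ = F·x = [-4, 8]
P̄ = F·P·Fᵀ + Q = [10 -12; -12 34]
S = H·P̄·Hᵀ + R = [85]
K = P̄·Hᵀ·S⁻¹ = [6/85; 32/85]
x' − x̄ = [-18/85, -96/85] = K·y
y = (KᵀK)⁻¹·Kᵀ·(x' − x̄) = [-3]
z = y + H·x̄ = [-3] + [4] = [1]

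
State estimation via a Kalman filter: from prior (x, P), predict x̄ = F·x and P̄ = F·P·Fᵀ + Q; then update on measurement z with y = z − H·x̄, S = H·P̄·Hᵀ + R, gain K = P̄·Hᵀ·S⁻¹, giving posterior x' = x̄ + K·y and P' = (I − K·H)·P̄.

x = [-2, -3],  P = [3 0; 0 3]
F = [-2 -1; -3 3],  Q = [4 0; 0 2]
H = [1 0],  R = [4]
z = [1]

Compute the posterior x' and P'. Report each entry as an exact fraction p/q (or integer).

x̄ = F·x = [7, -3]
P̄ = F·P·Fᵀ + Q = [19 9; 9 56]
y = z − H·x̄ = [-6]
S = H·P̄·Hᵀ + R = [23]
K = P̄·Hᵀ·S⁻¹ = [19/23; 9/23]
x' = x̄ + K·y = [47/23, -123/23]
P' = (I − K·H)·P̄ = [76/23 36/23; 36/23 1207/23]

x' = [47/23, -123/23]
P' = [76/23 36/23; 36/23 1207/23]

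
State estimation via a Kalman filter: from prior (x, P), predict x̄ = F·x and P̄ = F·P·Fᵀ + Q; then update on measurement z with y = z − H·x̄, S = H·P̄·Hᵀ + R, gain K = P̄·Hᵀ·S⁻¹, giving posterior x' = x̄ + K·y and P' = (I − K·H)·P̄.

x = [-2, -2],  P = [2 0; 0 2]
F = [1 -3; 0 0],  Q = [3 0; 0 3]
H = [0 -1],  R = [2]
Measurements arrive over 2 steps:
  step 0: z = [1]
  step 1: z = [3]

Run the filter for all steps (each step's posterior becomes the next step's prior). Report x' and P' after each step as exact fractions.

step 0: x̄ = F·x = [4, 0]
step 0: P̄ = F·P·Fᵀ + Q = [23 0; 0 3]
step 0: y = z − H·x̄ = [1]
step 0: S = H·P̄·Hᵀ + R = [5]
step 0: K = P̄·Hᵀ·S⁻¹ = [0; -3/5]
step 0: x' = x̄ + K·y = [4, -3/5]
step 0: P' = (I − K·H)·P̄ = [23 0; 0 6/5]
step 1: x̄ = F·x = [29/5, 0]
step 1: P̄ = F·P·Fᵀ + Q = [184/5 0; 0 3]
step 1: y = z − H·x̄ = [3]
step 1: S = H·P̄·Hᵀ + R = [5]
step 1: K = P̄·Hᵀ·S⁻¹ = [0; -3/5]
step 1: x' = x̄ + K·y = [29/5, -9/5]
step 1: P' = (I − K·H)·P̄ = [184/5 0; 0 6/5]

step 0: x' = [4, -3/5], P' = [23 0; 0 6/5]
step 1: x' = [29/5, -9/5], P' = [184/5 0; 0 6/5]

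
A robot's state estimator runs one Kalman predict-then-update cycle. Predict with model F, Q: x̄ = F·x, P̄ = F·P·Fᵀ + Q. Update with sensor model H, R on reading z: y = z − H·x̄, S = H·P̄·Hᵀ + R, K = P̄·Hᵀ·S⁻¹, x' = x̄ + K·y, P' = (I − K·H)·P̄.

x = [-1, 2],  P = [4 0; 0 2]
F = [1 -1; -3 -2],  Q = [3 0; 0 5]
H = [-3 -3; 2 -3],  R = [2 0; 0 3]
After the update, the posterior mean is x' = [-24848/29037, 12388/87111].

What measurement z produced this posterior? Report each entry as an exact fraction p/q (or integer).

z = [2, -2]

x̄ = F·x = [-3, -1]
P̄ = F·P·Fᵀ + Q = [9 -8; -8 49]
S = H·P̄·Hᵀ + R = [380 363; 363 576]
K = P̄·Hᵀ·S⁻¹ = [-1886/9679 5683/29037; -3893/29037 -17291/87111]
x' − x̄ = [62263/29037, 99499/87111] = K·y
y = (KᵀK)⁻¹·Kᵀ·(x' − x̄) = [-10, 1]
z = y + H·x̄ = [-10, 1] + [12, -3] = [2, -2]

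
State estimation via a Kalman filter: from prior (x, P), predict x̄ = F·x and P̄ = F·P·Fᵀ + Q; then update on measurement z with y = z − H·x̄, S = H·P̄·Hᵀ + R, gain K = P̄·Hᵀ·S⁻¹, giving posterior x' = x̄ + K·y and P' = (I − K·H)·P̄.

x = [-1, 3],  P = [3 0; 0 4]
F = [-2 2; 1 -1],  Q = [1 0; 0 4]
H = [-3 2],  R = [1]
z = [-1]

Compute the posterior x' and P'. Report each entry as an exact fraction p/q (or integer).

x' = [227/474, 44/237]
P' = [521/474 362/237; 362/237 559/237]

x̄ = F·x = [8, -4]
P̄ = F·P·Fᵀ + Q = [29 -14; -14 11]
y = z − H·x̄ = [31]
S = H·P̄·Hᵀ + R = [474]
K = P̄·Hᵀ·S⁻¹ = [-115/474; 32/237]
x' = x̄ + K·y = [227/474, 44/237]
P' = (I − K·H)·P̄ = [521/474 362/237; 362/237 559/237]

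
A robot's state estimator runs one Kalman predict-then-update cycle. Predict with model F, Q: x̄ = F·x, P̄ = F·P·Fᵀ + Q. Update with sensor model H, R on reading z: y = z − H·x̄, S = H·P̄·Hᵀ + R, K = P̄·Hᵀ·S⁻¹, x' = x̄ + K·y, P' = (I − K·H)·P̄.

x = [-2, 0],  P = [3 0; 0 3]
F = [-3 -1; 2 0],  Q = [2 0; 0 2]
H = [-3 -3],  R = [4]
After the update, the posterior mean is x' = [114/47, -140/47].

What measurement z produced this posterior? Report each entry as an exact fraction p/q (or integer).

x̄ = F·x = [6, -4]
P̄ = F·P·Fᵀ + Q = [32 -18; -18 14]
S = H·P̄·Hᵀ + R = [94]
K = P̄·Hᵀ·S⁻¹ = [-21/47; 6/47]
x' − x̄ = [-168/47, 48/47] = K·y
y = (KᵀK)⁻¹·Kᵀ·(x' − x̄) = [8]
z = y + H·x̄ = [8] + [-6] = [2]

z = [2]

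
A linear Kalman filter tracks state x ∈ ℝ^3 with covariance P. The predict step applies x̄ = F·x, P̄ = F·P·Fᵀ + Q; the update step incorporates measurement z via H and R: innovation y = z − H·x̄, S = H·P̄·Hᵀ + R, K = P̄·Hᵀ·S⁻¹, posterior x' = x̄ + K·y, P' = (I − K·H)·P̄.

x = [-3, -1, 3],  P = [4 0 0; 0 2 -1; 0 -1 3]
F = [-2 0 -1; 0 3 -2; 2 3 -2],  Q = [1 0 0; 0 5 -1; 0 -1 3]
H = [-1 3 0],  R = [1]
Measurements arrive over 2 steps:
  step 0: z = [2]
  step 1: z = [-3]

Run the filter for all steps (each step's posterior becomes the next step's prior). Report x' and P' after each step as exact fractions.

step 0: x' = [697/195, 119/65, -13/3], P' = [7751/390 431/65 -28/3; 431/65 151/65 -3; -28/3 -3 53/3]
step 1: x' = [234018/94361, -45926/283083, -201414/94361], P' = [4092969/94361 1360874/94361 -1542190/94361; 1360874/94361 1388857/283083 -498795/94361; -1542190/94361 -498795/94361 2098007/94361]

step 0: x̄ = F·x = [3, -9, -15]
step 0: P̄ = F·P·Fᵀ + Q = [20 9 -7; 9 47 41; -7 41 61]
step 0: y = z − H·x̄ = [32]
step 0: S = H·P̄·Hᵀ + R = [390]
step 0: K = P̄·Hᵀ·S⁻¹ = [7/390; 22/65; 1/3]
step 0: x' = x̄ + K·y = [697/195, 119/65, -13/3]
step 0: P' = (I − K·H)·P̄ = [7751/390 431/65 -28/3; 431/65 151/65 -3; -28/3 -3 53/3]
step 1: x̄ = F·x = [-183/65, 2761/195, 277/13]
step 1: P̄ = F·P·Fᵀ + Q = [3954/65 -2131/65 -1217/13; -2131/65 25852/195 2648/13; -1217/13 2648/13 4736/13]
step 1: y = z − H·x̄ = [-3139/65]
step 1: S = H·P̄·Hᵀ + R = [94361/65]
step 1: K = P̄·Hᵀ·S⁻¹ = [-10347/94361; 27983/94361; 45805/94361]
step 1: x' = x̄ + K·y = [234018/94361, -45926/283083, -201414/94361]
step 1: P' = (I − K·H)·P̄ = [4092969/94361 1360874/94361 -1542190/94361; 1360874/94361 1388857/283083 -498795/94361; -1542190/94361 -498795/94361 2098007/94361]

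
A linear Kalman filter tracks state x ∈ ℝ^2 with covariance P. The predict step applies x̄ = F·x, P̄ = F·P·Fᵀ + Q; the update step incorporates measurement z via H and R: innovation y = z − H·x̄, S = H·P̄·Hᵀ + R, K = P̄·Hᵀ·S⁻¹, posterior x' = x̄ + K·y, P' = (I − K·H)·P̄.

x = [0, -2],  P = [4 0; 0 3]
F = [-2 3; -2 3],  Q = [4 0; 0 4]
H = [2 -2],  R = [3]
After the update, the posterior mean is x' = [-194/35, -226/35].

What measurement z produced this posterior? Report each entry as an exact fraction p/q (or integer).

z = [2]

x̄ = F·x = [-6, -6]
P̄ = F·P·Fᵀ + Q = [47 43; 43 47]
S = H·P̄·Hᵀ + R = [35]
K = P̄·Hᵀ·S⁻¹ = [8/35; -8/35]
x' − x̄ = [16/35, -16/35] = K·y
y = (KᵀK)⁻¹·Kᵀ·(x' − x̄) = [2]
z = y + H·x̄ = [2] + [0] = [2]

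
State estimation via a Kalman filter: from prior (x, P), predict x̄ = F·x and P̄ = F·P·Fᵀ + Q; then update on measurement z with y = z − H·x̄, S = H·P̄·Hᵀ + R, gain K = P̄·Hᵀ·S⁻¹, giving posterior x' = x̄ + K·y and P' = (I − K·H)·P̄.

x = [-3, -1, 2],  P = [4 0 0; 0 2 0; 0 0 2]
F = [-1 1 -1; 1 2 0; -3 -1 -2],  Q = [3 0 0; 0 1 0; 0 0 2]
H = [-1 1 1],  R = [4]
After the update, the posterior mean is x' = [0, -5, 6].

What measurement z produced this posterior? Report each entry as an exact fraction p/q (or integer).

x̄ = F·x = [0, -5, 6]
P̄ = F·P·Fᵀ + Q = [11 0 14; 0 13 -16; 14 -16 48]
S = H·P̄·Hᵀ + R = [16]
K = P̄·Hᵀ·S⁻¹ = [3/16; -3/16; 9/8]
x' − x̄ = [0, 0, 0] = K·y
y = (KᵀK)⁻¹·Kᵀ·(x' − x̄) = [0]
z = y + H·x̄ = [0] + [1] = [1]

z = [1]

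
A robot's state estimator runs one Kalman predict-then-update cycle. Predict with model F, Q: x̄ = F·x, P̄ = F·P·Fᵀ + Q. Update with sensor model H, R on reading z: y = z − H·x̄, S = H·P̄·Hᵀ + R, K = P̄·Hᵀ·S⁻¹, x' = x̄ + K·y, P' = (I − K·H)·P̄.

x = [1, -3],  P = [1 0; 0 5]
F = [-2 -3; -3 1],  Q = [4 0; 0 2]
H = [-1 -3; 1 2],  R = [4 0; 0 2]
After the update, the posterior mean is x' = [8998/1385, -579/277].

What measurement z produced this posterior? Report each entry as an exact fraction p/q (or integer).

x̄ = F·x = [7, -6]
P̄ = F·P·Fᵀ + Q = [53 -9; -9 16]
S = H·P̄·Hᵀ + R = [147 -104; -104 83]
K = P̄·Hᵀ·S⁻¹ = [1482/1385 2441/1385; -169/277 -135/277]
x' − x̄ = [-697/1385, 1083/277] = K·y
y = (KᵀK)⁻¹·Kᵀ·(x' − x̄) = [-12, 7]
z = y + H·x̄ = [-12, 7] + [11, -5] = [-1, 2]

z = [-1, 2]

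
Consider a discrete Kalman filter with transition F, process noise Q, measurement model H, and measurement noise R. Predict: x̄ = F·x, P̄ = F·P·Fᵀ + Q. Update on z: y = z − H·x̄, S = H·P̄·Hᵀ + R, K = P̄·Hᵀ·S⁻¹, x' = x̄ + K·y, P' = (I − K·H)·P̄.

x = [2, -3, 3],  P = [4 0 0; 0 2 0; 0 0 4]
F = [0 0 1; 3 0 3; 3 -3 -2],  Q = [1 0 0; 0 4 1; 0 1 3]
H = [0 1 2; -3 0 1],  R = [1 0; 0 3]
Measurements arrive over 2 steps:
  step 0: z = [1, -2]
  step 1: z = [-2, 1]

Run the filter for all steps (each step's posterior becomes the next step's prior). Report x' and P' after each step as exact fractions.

step 0: x̄ = F·x = [3, 15, 9]
step 0: P̄ = F·P·Fᵀ + Q = [5 12 -8; 12 76 13; -8 13 73]
step 0: y = z − H·x̄ = [-32, -2]
step 0: S = H·P̄·Hᵀ + R = [421 171; 171 169]
step 0: K = P̄·Hᵀ·S⁻¹ = [3257/41908 -8999/41908; 21171/41908 -27125/41908; 2571/10477 3412/10477]
step 0: x' = x̄ + K·y = [19749/20954, 2699/20954, 5197/10477]
step 0: P' = (I − K·H)·P̄ = [15591/41908 -36295/41908 4944/10477; -36295/41908 401691/41908 -47565/10477; 4944/10477 -47565/10477 25068/10477]
step 1: x̄ = F·x = [5197/10477, 90429/20954, 15181/10477]
step 1: P̄ = F·P·Fᵀ + Q = [35545/10477 90036/10477 107391/10477; 90036/10477 1566367/41908 839459/20954; 107391/10477 839459/20954 603807/10477]
step 1: y = z − H·x̄ = [-193061/20954, 10887/10477]
step 1: S = H·P̄·Hᵀ + R = [17984859/41908 1425779/20954; 1425779/20954 310797/10477]
step 1: K = P̄·Hᵀ·S⁻¹ = [17981784/169742983 -40832760/169742983; 52676011/169742983 -39109050/169742983; 58222689/169742983 40534829/339485966]
step 1: x' = x̄ + K·y = [-123907853/169742983, 206568884/169742983, -269423090/169742983]
step 1: P' = (I − K·H)·P̄ = [55665979/169742983 -71017530/169742983 44499657/169742983; -71017530/169742983 713435491/169742983 -330379740/169742983; 44499657/169742983 -330379740/169742983 388602429/339485966]

step 0: x' = [19749/20954, 2699/20954, 5197/10477], P' = [15591/41908 -36295/41908 4944/10477; -36295/41908 401691/41908 -47565/10477; 4944/10477 -47565/10477 25068/10477]
step 1: x' = [-123907853/169742983, 206568884/169742983, -269423090/169742983], P' = [55665979/169742983 -71017530/169742983 44499657/169742983; -71017530/169742983 713435491/169742983 -330379740/169742983; 44499657/169742983 -330379740/169742983 388602429/339485966]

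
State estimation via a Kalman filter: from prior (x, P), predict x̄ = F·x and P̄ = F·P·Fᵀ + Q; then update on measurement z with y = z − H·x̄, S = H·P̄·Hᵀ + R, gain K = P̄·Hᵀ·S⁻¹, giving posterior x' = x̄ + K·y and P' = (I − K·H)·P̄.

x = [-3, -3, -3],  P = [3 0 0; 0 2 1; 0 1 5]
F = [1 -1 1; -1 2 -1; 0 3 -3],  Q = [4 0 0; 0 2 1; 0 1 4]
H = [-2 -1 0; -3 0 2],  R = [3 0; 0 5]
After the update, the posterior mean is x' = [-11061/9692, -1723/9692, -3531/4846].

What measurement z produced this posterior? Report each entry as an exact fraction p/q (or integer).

x̄ = F·x = [-3, 0, 0]
P̄ = F·P·Fᵀ + Q = [12 -9 -15; -9 14 19; -15 19 49]
S = H·P̄·Hᵀ + R = [29 67; 67 489]
K = P̄·Hᵀ·S⁻¹ = [-2913/9692 -909/9692; -2399/9692 1617/9692; -2101/4846 1705/4846]
x' − x̄ = [18015/9692, -1723/9692, -3531/4846] = K·y
y = (KᵀK)⁻¹·Kᵀ·(x' − x̄) = [-4, -7]
z = y + H·x̄ = [-4, -7] + [6, 9] = [2, 2]

z = [2, 2]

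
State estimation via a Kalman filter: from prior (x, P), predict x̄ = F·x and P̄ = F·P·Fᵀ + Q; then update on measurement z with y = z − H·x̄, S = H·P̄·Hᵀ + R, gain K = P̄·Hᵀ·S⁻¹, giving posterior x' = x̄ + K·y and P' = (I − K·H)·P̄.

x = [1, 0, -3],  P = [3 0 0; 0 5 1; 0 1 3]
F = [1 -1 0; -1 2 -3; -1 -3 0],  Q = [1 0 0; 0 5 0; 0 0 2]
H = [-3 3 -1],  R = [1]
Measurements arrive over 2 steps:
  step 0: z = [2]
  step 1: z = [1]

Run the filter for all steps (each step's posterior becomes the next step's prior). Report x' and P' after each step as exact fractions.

step 0: x' = [753/293, 1164/293, 1921/879], P' = [1050/293 1141/293 296/293; 1141/293 2156/293 2986/293; 296/293 2986/293 24350/879]
step 1: x' = [-522817/255609, -1735561/255609, -3897988/255609], P' = [601969/255609 1336129/255609 2190874/255609; 1336129/255609 4732984/255609 10089268/255609; 2190874/255609 10089268/255609 23681425/255609]

step 0: x̄ = F·x = [1, 8, -1]
step 0: P̄ = F·P·Fᵀ + Q = [9 -10 12; -10 43 -18; 12 -18 50]
step 0: y = z − H·x̄ = [-20]
step 0: S = H·P̄·Hᵀ + R = [879]
step 0: K = P̄·Hᵀ·S⁻¹ = [-23/293; 59/293; -140/879]
step 0: x' = x̄ + K·y = [753/293, 1164/293, 1921/879]
step 0: P' = (I − K·H)·P̄ = [1050/293 1141/293 296/293; 1141/293 2156/293 2986/293; 296/293 2986/293 24350/879]
step 1: x̄ = F·x = [-411/293, -346/293, -4245/293]
step 1: P̄ = F·P·Fᵀ + Q = [1217/293 6131/293 3136/293; 6131/293 45569/293 17017/293; 3136/293 17017/293 27886/293]
step 1: y = z − H·x̄ = [-4147/293]
step 1: S = H·P̄·Hᵀ + R = [255609/293]
step 1: K = P̄·Hᵀ·S⁻¹ = [11606/255609; 101297/255609; 13757/255609]
step 1: x' = x̄ + K·y = [-522817/255609, -1735561/255609, -3897988/255609]
step 1: P' = (I − K·H)·P̄ = [601969/255609 1336129/255609 2190874/255609; 1336129/255609 4732984/255609 10089268/255609; 2190874/255609 10089268/255609 23681425/255609]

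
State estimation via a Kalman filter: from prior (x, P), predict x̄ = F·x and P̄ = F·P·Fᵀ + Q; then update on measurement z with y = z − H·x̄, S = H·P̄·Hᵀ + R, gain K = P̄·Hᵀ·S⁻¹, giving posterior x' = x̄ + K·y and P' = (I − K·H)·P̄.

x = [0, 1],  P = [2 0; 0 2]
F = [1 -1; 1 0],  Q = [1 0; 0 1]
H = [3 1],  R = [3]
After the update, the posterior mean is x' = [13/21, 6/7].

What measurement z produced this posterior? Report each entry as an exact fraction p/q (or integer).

x̄ = F·x = [-1, 0]
P̄ = F·P·Fᵀ + Q = [5 2; 2 3]
S = H·P̄·Hᵀ + R = [63]
K = P̄·Hᵀ·S⁻¹ = [17/63; 1/7]
x' − x̄ = [34/21, 6/7] = K·y
y = (KᵀK)⁻¹·Kᵀ·(x' − x̄) = [6]
z = y + H·x̄ = [6] + [-3] = [3]

z = [3]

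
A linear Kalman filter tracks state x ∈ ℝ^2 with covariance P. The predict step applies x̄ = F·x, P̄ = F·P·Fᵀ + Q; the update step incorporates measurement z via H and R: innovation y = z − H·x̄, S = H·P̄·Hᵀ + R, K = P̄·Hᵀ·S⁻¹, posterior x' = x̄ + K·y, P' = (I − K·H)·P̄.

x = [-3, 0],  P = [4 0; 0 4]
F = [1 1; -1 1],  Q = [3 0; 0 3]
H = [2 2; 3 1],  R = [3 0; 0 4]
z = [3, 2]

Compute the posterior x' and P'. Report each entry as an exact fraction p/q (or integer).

x̄ = F·x = [-3, 3]
P̄ = F·P·Fᵀ + Q = [11 0; 0 11]
y = z − H·x̄ = [3, 8]
S = H·P̄·Hᵀ + R = [91 88; 88 114]
K = P̄·Hᵀ·S⁻¹ = [-198/1315 1067/2630; 154/263 -187/526]
x' = x̄ + K·y = [-271/1315, 503/263]
P' = (I − K·H)·P̄ = [2431/2630 -605/526; -605/526 1067/526]

x' = [-271/1315, 503/263]
P' = [2431/2630 -605/526; -605/526 1067/526]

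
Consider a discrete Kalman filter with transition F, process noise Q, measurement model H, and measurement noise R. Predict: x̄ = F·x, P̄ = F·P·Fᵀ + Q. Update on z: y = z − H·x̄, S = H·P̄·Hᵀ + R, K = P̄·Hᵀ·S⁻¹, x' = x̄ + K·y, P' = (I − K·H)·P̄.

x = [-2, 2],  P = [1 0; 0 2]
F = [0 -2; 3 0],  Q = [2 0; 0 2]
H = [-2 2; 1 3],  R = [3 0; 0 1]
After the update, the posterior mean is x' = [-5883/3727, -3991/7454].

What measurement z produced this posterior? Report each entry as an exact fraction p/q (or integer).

x̄ = F·x = [-4, -6]
P̄ = F·P·Fᵀ + Q = [10 0; 0 11]
S = H·P̄·Hᵀ + R = [87 46; 46 110]
K = P̄·Hᵀ·S⁻¹ = [-1330/3727 895/3727; 451/3727 1859/7454]
x' − x̄ = [9025/3727, 40733/7454] = K·y
y = (KᵀK)⁻¹·Kᵀ·(x' − x̄) = [6, 19]
z = y + H·x̄ = [6, 19] + [-4, -22] = [2, -3]

z = [2, -3]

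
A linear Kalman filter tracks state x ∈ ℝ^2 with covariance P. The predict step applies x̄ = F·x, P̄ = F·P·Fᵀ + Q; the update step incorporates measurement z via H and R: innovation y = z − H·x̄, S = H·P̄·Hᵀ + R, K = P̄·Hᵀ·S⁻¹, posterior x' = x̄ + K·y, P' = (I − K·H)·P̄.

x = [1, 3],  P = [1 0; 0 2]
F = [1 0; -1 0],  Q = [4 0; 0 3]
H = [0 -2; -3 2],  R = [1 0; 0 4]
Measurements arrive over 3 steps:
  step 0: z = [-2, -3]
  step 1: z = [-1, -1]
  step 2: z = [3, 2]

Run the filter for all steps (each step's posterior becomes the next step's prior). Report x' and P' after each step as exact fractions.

step 0: x̄ = F·x = [1, -1]
step 0: P̄ = F·P·Fᵀ + Q = [5 -1; -1 4]
step 0: y = z − H·x̄ = [-4, 2]
step 0: S = H·P̄·Hᵀ + R = [17 -22; -22 77]
step 0: K = P̄·Hᵀ·S⁻¹ = [-4/15 -49/165; -34/75 1/75]
step 0: x' = x̄ + K·y = [81/55, 21/25]
step 0: P' = (I − K·H)·P̄ = [16/33 2/15; 2/15 17/75]
step 1: x̄ = F·x = [81/55, -81/55]
step 1: P̄ = F·P·Fᵀ + Q = [148/33 -16/33; -16/33 115/33]
step 1: y = z − H·x̄ = [-217/55, 70/11]
step 1: S = H·P̄·Hᵀ + R = [493/33 -556/33; -556/33 2116/33]
step 1: K = P̄·Hᵀ·S⁻¹ = [-1492/5561 -1643/5561; -2516/5561 139/11122]
step 1: x' = x̄ + K·y = [3621/5561, 10896/27805]
step 1: P' = (I − K·H)·P̄ = [2688/5561 746/5561; 746/5561 1258/5561]
step 2: x̄ = F·x = [3621/5561, -3621/5561]
step 2: P̄ = F·P·Fᵀ + Q = [24932/5561 -2688/5561; -2688/5561 19371/5561]
step 2: y = z − H·x̄ = [9441/5561, 29227/5561]
step 2: S = H·P̄·Hᵀ + R = [83045/5561 -93612/5561; -93612/5561 356372/5561]
step 2: K = P̄·Hᵀ·S⁻¹ = [-251268/936509 -276687/936509; -423708/936509 23403/1873018]
step 2: x' = x̄ + K·y = [-1270968/936509, -2535273/1873018]
step 2: P' = (I − K·H)·P̄ = [452672/936509 125634/936509; 125634/936509 211854/936509]

step 0: x' = [81/55, 21/25], P' = [16/33 2/15; 2/15 17/75]
step 1: x' = [3621/5561, 10896/27805], P' = [2688/5561 746/5561; 746/5561 1258/5561]
step 2: x' = [-1270968/936509, -2535273/1873018], P' = [452672/936509 125634/936509; 125634/936509 211854/936509]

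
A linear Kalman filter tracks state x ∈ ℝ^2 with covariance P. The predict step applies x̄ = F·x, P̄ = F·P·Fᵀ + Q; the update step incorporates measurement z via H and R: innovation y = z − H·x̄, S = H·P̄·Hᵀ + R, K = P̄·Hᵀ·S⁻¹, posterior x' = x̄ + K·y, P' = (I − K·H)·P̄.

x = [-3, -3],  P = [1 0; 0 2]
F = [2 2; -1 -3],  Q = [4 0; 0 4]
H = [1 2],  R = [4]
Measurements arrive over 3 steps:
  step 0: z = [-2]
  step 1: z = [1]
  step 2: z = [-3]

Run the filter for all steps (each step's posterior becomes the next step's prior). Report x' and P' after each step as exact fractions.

step 0: x̄ = F·x = [-12, 12]
step 0: P̄ = F·P·Fᵀ + Q = [16 -14; -14 23]
step 0: y = z − H·x̄ = [-14]
step 0: S = H·P̄·Hᵀ + R = [56]
step 0: K = P̄·Hᵀ·S⁻¹ = [-3/14; 4/7]
step 0: x' = x̄ + K·y = [-9, 4]
step 0: P' = (I − K·H)·P̄ = [94/7 -50/7; -50/7 33/7]
step 1: x̄ = F·x = [-10, -3]
step 1: P̄ = F·P·Fᵀ + Q = [136/7 2; 2 17]
step 1: y = z − H·x̄ = [17]
step 1: S = H·P̄·Hᵀ + R = [696/7]
step 1: K = P̄·Hᵀ·S⁻¹ = [41/174; 21/58]
step 1: x' = x̄ + K·y = [-1043/174, 183/58]
step 1: P' = (I − K·H)·P̄ = [1210/87 -188/29; -188/29 115/29]
step 2: x̄ = F·x = [-494/87, -302/87]
step 2: P̄ = F·P·Fᵀ + Q = [2056/87 22/87; 22/87 1279/87]
step 2: y = z − H·x̄ = [279/29]
step 2: S = H·P̄·Hᵀ + R = [2536/29]
step 2: K = P̄·Hᵀ·S⁻¹ = [175/634; 215/634]
step 2: x' = x̄ + K·y = [-5749/1902, -397/1902]
step 2: P' = (I − K·H)·P̄ = [16138/951 -7544/951; -7544/951 4417/951]

step 0: x' = [-9, 4], P' = [94/7 -50/7; -50/7 33/7]
step 1: x' = [-1043/174, 183/58], P' = [1210/87 -188/29; -188/29 115/29]
step 2: x' = [-5749/1902, -397/1902], P' = [16138/951 -7544/951; -7544/951 4417/951]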